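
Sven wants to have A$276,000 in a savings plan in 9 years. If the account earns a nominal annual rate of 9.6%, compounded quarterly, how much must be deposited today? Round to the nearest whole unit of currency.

A$117,520

i = 0.096/4 = 0.024 per quarter; n = 9·4 = 36.
PV = FV·(1+i)^(−n) = 276,000 × 0.425796 = 117,519.6916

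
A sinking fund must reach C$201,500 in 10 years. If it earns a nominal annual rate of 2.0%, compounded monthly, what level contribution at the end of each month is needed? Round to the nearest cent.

C$1,518.24

i = 0.02/12 = 0.00166667 per month; n = 10·12 = 120.
PMT = 201500 / ( [(1+0.00166667)^120 − 1] / 0.00166667 ) = 201500 / 132.719660 = 1,518.2378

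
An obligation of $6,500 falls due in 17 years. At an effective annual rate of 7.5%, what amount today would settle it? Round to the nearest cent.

$1,900.94

PV = 6,500 / (1 + 0.075)^17 = 6,500 / 3.419353 = 1,900.9446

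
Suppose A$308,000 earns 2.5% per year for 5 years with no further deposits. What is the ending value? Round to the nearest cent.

A$348,473.73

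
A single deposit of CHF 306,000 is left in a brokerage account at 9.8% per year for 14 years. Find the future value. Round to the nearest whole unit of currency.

CHF 1,132,802

306,000 × (1+0.098)^14 = 306,000 × 3.701969 = 1,132,802.4720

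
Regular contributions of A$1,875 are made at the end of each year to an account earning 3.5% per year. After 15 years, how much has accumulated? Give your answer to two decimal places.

A$36,179.40

FV = 1875 × [(1+0.035)^15 − 1] / 0.035 = 1875 × 19.295681 = 36,179.4016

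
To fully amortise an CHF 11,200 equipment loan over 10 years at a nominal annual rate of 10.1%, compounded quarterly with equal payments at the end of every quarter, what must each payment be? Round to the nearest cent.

CHF 448.05

i = 0.101/4 = 0.02525 per quarter; n = 10·4 = 40.
PMT = 11200 / ( [1 − (1+0.02525)^(−40)] / 0.02525 ) = 11200 / 24.997415 = 448.0463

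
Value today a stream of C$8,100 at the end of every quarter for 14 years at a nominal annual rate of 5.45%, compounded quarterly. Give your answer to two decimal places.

C$315,871.13

Periodic rate i = 0.0545/4 = 0.013625; n = 14 × 4 = 56 periods.
PV = 8100 × [1 − (1+0.013625)^(−56)] / 0.013625 = 8100 × 38.996436 = 315,871.1349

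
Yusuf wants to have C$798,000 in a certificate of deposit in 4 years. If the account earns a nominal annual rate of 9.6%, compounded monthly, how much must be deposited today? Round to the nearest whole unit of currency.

i = 0.096/12 = 0.008 per month; n = 4·12 = 48.
Discount factor = (1+0.008)^(−48) = 0.682173; PV = 798,000 × 0.682173 = 544,373.9693

C$544,374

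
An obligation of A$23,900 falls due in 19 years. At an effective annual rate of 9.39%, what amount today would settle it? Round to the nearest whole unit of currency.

A$4,343

Discount factor = (1+0.0939)^(−19) = 0.181729; PV = 23,900 × 0.181729 = 4,343.3325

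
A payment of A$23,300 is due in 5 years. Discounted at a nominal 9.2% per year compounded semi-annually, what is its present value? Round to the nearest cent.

A$14,860.69

Periodic rate i = 0.092/2 = 0.046; n = 5 × 2 = 10 periods.
PV = FV·(1+i)^(−n) = 23,300 × 0.637798 = 14,860.6935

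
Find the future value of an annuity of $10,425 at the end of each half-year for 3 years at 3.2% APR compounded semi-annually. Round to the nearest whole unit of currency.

i = 0.032/2 = 0.016 per half-year; n = 3·2 = 6.
FV = 10425 × [(1+0.016)^6 − 1] / 0.016 = 10425 × 6.245182 = 65,106.0206

$65,106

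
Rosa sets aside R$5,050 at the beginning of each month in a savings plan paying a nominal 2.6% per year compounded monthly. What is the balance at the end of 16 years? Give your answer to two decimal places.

With 12 periods per year: i = 0.00216667, n = 192.
FV = 5050 × [(1+0.00216667)^192 − 1] / 0.00216667 × (1+i) = 5050 × 238.301595 = 1,203,423.0566
(annuity-due: payments at period start, so ×(1+i).)

R$1,203,423.06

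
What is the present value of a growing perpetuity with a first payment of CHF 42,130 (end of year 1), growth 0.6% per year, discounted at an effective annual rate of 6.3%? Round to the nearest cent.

CHF 739,122.81

PV = D₁/(r − g) = 42130/(0.063 − 0.006) = 739,122.8070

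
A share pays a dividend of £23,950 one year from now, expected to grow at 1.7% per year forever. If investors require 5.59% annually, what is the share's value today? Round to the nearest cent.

PV = D₁/(r − g) = 23950/(0.0559 − 0.017) = 615,681.2339

£615,681.23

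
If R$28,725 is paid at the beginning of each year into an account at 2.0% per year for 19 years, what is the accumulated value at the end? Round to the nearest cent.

R$669,216.95

FV = PMT · [(1+i)^n − 1] / i × (1+i) = 28725 · 23.297370 = 669,216.9475
Payments are at the start of each period, so multiply by (1+i).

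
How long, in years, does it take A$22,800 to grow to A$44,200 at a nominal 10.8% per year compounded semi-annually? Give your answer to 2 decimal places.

6.29 years

Periodic rate i = 0.108/2 = 0.054.
(1+i)^n = 44200/22800 = 1.93860, so n = ln 1.93860 / ln 1.054 = 12.5867 half-years
= 12.5867/2 years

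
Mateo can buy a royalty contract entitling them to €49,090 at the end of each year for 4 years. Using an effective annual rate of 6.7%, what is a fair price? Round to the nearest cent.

PV = PMT · [1 − (1+i)^(−n)] / i = 49090 · 3.410278 = 167,410.5610

€167,410.56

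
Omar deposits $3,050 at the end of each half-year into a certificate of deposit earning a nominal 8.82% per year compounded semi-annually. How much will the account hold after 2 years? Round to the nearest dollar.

$13,031

With 2 periods per year: i = 0.0441, n = 4.
FV = PMT · [(1+i)^n − 1] / i = 3050 · 4.272465 = 13,031.0183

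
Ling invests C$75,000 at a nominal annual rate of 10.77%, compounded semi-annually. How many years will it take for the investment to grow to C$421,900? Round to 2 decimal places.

Periodic rate i = 0.1077/2 = 0.05385.
n = ln(421900/75000) / ln(1+0.05385) = ln(5.62533) / 0.052450 = 32.9319 half-years
= 32.9319/2 years

16.47 years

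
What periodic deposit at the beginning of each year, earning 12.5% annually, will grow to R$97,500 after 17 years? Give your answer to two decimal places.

PMT = 97500 / ( [(1+0.125)^17 − 1] / 0.125 × (1+i) ) = 97500 / 57.655408 = 1,691.0816

R$1,691.08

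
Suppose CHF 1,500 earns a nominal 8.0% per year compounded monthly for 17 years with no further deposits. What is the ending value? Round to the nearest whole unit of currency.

CHF 5,818

i = 0.08/12 = 0.00666667 per month; n = 17·12 = 204.
FV = 1,500 × (1 + 0.00666667)^204 = 5,817.9724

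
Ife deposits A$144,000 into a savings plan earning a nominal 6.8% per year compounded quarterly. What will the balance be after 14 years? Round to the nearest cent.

A$370,114.29

With 4 periods per year: i = 0.017, n = 56.
FV = 144,000 × (1 + 0.017)^56 = 370,114.2920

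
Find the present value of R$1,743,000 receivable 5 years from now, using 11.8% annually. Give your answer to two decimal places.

R$997,903.09

Discount factor = (1+0.118)^(−5) = 0.572520; PV = 1,743,000 × 0.572520 = 997,903.0945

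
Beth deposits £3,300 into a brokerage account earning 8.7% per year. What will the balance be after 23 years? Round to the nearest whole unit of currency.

FV = PV·(1+i)^n = 3,300 × 6.812076 = 22,479.8523

£22,480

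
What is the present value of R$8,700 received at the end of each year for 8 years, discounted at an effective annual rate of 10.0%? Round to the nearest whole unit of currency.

R$46,414

PV = 8700 × [1 − (1+0.1)^(−8)] / 0.1 = 8700 × 5.334926 = 46,413.8579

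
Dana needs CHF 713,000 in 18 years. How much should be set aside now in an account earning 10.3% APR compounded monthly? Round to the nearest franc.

CHF 112,549

Periodic rate i = 0.103/12 = 0.00858333; n = 18 × 12 = 216 periods.
PV = FV·(1+i)^(−n) = 713,000 × 0.157853 = 112,549.4782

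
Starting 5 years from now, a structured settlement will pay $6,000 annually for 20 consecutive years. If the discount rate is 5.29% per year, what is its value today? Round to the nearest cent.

PV at t=4 (ordinary 20-year annuity): 6000 × a(20|0.0529) = 6000 × 12.161389 = 72,968.3330
Discount back 4 years: 72,968.3330 × (1+0.0529)^(−4) = 72,968.3330 × 0.813676 = 59,372.5801

$59,372.58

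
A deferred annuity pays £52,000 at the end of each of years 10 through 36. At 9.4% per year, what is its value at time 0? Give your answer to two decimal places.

£224,655.03

PV at t=9 (ordinary 27-year annuity): 52000 × a(27|0.094) = 52000 × 9.697699 = 504,280.3481
Discount back 9 years: 504,280.3481 × (1+0.094)^(−9) = 504,280.3481 × 0.445496 = 224,655.0296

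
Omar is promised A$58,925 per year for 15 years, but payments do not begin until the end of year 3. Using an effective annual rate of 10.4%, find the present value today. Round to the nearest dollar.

A$359,478

Value one period before first payment (t=2): 58925 × [1 − (1+0.104)^(−15)] / 0.104 = 58925 × 7.435515 = 438,137.7090
Discount back 2 years: 438,137.7090 × (1+0.104)^(−2) = 438,137.7090 × 0.820468 = 359,478.1402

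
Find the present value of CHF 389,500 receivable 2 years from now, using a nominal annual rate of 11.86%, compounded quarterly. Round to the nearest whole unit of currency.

CHF 308,312

Periodic rate i = 0.1186/4 = 0.02965; n = 2 × 4 = 8 periods.
PV = 389,500 / (1 + 0.02965)^8 = 389,500 / 1.263331 = 308,312.0304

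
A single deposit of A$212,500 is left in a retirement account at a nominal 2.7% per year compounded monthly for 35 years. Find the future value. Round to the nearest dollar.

With 12 periods per year: i = 0.00225, n = 420.
FV = 212,500 × (1 + 0.00225)^420 = 546,142.7865

A$546,143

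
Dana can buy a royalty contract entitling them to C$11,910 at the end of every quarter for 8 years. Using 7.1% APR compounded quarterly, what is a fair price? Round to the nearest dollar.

C$288,868

Periodic rate i = 0.071/4 = 0.01775; n = 8 × 4 = 32 periods.
PV = 11910 × [1 − (1+0.01775)^(−32)] / 0.01775 = 11910 × 24.254207 = 288,867.6036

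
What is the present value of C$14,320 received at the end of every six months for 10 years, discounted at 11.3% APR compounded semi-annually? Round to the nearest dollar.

i = 0.113/2 = 0.0565 per half-year; n = 10·2 = 20.
PV = PMT · [1 − (1+i)^(−n)] / i = 14320 · 11.803060 = 169,019.8202

C$169,020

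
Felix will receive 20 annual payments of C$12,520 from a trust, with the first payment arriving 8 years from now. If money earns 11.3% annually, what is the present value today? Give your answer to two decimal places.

C$46,213.26

Value one period before first payment (t=7): 12520 × [1 − (1+0.113)^(−20)] / 0.113 = 12520 × 7.809594 = 97,776.1120
Discount back 7 years: 97,776.1120 × (1+0.113)^(−7) = 97,776.1120 × 0.472644 = 46,213.2608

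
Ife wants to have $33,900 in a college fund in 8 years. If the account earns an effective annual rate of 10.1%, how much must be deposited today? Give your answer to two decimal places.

PV = 33,900 / (1 + 0.101)^8 = 33,900 / 2.159228 = 15,700.0540

$15,700.05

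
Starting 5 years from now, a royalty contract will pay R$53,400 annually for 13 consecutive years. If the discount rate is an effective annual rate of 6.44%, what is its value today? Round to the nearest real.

R$359,011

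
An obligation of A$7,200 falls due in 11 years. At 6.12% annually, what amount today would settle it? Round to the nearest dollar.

PV = FV·(1+i)^(−n) = 7,200 × 0.520272 = 3,745.9575

A$3,746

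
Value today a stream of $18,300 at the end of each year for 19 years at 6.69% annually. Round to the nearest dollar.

$193,619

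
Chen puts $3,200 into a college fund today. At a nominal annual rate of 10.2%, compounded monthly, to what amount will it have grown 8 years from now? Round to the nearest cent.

$7,211.68

i = 0.102/12 = 0.0085 per month; n = 8·12 = 96.
FV = 3,200 × (1 + 0.0085)^96 = 7,211.6829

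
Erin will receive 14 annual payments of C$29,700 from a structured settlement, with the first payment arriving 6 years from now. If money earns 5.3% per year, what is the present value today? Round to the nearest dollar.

PV at t=5 (ordinary 14-year annuity): 29700 × a(14|0.053) = 29700 × 9.711479 = 288,430.9152
Discount back 5 years: 288,430.9152 × (1+0.053)^(−5) = 288,430.9152 × 0.772428 = 222,792.1847

C$222,792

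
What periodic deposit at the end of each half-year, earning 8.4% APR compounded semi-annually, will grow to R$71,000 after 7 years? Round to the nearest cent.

R$3,828.55

With 2 periods per year: i = 0.042, n = 14.
FV-annuity factor = 18.544900; PMT = 71000 / 18.544900 = 3,828.5459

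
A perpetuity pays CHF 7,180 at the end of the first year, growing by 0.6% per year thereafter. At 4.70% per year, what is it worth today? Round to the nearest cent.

PV = PMT / (i − g) = 7180 / (0.047 − 0.006) = 7180 / 0.041000 = 175,121.9512

CHF 175,121.95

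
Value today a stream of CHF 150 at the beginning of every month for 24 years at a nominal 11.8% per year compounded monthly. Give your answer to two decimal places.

i = 0.118/12 = 0.00983333 per month; n = 24·12 = 288.
Annuity factor a(288|0.00983333) × (1+i) = 96.562455; PV = 150 × 96.562455 = 14,484.3683
(Beginning-of-period payments → annuity-due factor ×(1+i).)

CHF 14,484.37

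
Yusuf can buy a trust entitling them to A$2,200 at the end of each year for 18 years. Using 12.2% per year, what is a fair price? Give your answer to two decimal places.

A$15,761.92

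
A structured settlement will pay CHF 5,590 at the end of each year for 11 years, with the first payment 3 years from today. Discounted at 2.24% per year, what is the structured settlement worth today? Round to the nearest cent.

CHF 51,630.09

PV at t=2 (ordinary 11-year annuity): 5590 × a(11|0.0224) = 5590 × 9.654566 = 53,969.0235
PV₀ = 53,969.0235 / (1+0.0224)^2 = 53,969.0235 / 1.045302 = 51,630.0896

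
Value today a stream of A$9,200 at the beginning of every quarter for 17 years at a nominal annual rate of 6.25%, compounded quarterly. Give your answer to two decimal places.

A$389,631.93

With 4 periods per year: i = 0.015625, n = 68.
PV = 9200 × [1 − (1+0.015625)^(−68)] / 0.015625 × (1+i) = 9200 × 42.351297 = 389,631.9328
(annuity-due: payments at period start, so ×(1+i).)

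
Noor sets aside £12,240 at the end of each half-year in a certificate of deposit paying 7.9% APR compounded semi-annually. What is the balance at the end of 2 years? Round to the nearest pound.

£51,938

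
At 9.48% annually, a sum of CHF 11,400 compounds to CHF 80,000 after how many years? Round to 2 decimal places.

21.51 years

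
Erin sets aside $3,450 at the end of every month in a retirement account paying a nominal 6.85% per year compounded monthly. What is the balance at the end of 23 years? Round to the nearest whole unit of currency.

$2,303,626

i = 0.0685/12 = 0.00570833 per month; n = 23·12 = 276.
FV = 3450 × [(1+0.00570833)^276 − 1] / 0.00570833 = 3450 × 667.717650 = 2,303,625.8933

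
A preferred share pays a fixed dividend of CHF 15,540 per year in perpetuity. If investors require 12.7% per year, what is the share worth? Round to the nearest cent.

PV = C/r = 15540/0.127 = 122,362.2047

CHF 122,362.20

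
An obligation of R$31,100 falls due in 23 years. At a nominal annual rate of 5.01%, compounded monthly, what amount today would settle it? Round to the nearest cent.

With 12 periods per year: i = 0.004175, n = 276.
PV = 31,100 / (1 + 0.004175)^276 = 31,100 / 3.157881 = 9,848.3760

R$9,848.38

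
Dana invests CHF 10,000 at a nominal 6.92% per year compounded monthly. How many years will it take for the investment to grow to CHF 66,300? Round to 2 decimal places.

27.41 years

Periodic rate i = 0.0692/12 = 0.00576667.
n = ln(66300/10000) / ln(1+0.00576667) = ln(6.63000) / 0.005750 = 328.9689 months
= 328.9689/12 years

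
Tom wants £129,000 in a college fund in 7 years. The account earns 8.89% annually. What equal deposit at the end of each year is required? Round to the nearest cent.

£14,068.45

FV-annuity factor = 9.169454; PMT = 129000 / 9.169454 = 14,068.4491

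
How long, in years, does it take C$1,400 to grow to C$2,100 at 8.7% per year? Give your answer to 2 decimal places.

4.86 years

(1+i)^n = 2100/1400 = 1.50000, so n = ln 1.50000 / ln 1.087 = 4.8604 years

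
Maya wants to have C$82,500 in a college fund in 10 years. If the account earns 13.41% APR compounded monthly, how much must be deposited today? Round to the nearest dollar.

C$21,742

With 12 periods per year: i = 0.011175, n = 120.
PV = FV·(1+i)^(−n) = 82,500 × 0.263537 = 21,741.7804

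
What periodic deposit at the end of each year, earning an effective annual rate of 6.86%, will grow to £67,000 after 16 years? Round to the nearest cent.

£2,430.61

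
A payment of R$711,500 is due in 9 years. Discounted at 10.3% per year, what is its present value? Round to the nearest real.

R$294,439

Discount factor = (1+0.103)^(−9) = 0.413828; PV = 711,500 × 0.413828 = 294,438.9718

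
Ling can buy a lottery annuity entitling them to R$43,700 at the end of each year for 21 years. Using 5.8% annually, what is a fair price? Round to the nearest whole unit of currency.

PV = PMT · [1 − (1+i)^(−n)] / i = 43700 · 11.964551 = 522,850.8677

R$522,851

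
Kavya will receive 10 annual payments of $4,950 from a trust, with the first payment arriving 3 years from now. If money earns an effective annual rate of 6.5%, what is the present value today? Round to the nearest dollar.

PV at t=2 (ordinary 10-year annuity): 4950 × a(10|0.065) = 4950 × 7.188830 = 35,584.7096
Discount back 2 years: 35,584.7096 × (1+0.065)^(−2) = 35,584.7096 × 0.881659 = 31,373.5895

$31,374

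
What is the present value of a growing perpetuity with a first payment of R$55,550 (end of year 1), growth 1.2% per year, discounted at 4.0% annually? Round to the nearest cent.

R$1,983,928.57

PV = PMT / (i − g) = 55550 / (0.04 − 0.012) = 55550 / 0.028000 = 1,983,928.5714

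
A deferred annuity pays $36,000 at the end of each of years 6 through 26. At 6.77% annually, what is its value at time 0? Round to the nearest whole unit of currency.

$286,402

PV at t=5 (ordinary 21-year annuity): 36000 × a(21|0.0677) = 36000 × 11.038743 = 397,394.7415
Discount back 5 years: 397,394.7415 × (1+0.0677)^(−5) = 397,394.7415 × 0.720699 = 286,401.9051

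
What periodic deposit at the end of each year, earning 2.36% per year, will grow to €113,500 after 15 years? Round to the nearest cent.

€6,394.25

FV-annuity factor = 17.750328; PMT = 113500 / 17.750328 = 6,394.2480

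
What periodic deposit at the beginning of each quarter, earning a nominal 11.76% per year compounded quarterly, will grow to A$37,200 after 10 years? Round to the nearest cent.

A$485.83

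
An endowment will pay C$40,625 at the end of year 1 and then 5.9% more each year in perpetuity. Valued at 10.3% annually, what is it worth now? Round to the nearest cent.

PV = PMT / (i − g) = 40625 / (0.103 − 0.059) = 40625 / 0.044000 = 923,295.4545

C$923,295.45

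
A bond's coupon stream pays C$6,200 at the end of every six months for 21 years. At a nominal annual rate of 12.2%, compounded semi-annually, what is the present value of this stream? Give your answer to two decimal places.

With 2 periods per year: i = 0.061, n = 42.
Annuity factor a(42|0.061) = 15.030040; PV = 6200 × 15.030040 = 93,186.2496

C$93,186.25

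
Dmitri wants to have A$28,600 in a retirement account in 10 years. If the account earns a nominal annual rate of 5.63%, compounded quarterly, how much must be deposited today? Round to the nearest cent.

With 4 periods per year: i = 0.014075, n = 40.
Discount factor = (1+0.014075)^(−40) = 0.571738; PV = 28,600 × 0.571738 = 16,351.7028

A$16,351.70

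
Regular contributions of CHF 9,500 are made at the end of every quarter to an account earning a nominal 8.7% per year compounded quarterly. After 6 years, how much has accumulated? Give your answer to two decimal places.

Periodic rate i = 0.087/4 = 0.02175; n = 6 × 4 = 24 periods.
Accumulation factor s(24|0.02175) = 31.080016; FV = 9500 × 31.080016 = 295,260.1520

CHF 295,260.15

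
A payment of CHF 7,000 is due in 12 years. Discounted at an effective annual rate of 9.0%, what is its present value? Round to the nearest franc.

PV = 7,000 / (1 + 0.09)^12 = 7,000 / 2.812665 = 2,488.7431

CHF 2,489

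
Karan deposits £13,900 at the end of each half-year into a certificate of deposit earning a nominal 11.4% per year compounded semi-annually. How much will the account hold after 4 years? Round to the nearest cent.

£136,102.07

With 2 periods per year: i = 0.057, n = 8.
FV = 13900 × [(1+0.057)^8 − 1] / 0.057 = 13900 × 9.791516 = 136,102.0692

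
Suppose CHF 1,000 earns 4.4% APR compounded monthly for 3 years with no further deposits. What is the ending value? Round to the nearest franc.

Periodic rate i = 0.044/12 = 0.00366667; n = 3 × 12 = 36 periods.
FV = 1,000 × (1 + 0.00366667)^36 = 1,140.8329

CHF 1,141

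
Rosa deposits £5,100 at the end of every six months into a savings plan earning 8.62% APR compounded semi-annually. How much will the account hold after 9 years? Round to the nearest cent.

Periodic rate i = 0.0862/2 = 0.0431; n = 9 × 2 = 18 periods.
Accumulation factor s(18|0.0431) = 26.387646; FV = 5100 × 26.387646 = 134,576.9939

£134,576.99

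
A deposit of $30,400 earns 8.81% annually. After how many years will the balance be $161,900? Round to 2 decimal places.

19.81 years

(1+i)^n = 161900/30400 = 5.32566, so n = ln 5.32566 / ln 1.0881 = 19.8090 years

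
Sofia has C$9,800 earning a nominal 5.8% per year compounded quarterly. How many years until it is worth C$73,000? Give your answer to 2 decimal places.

34.87 years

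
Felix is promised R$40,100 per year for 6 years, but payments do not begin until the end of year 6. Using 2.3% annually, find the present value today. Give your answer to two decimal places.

Value one period before first payment (t=5): 40100 × [1 − (1+0.023)^(−6)] / 0.023 = 40100 × 5.545159 = 222,360.8606
PV₀ = 222,360.8606 / (1+0.023)^5 = 222,360.8606 / 1.120413 = 198,463.2859

R$198,463.29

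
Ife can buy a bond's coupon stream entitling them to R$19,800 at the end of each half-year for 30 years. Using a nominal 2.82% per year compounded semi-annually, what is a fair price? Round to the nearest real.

Periodic rate i = 0.0282/2 = 0.0141; n = 30 × 2 = 60 periods.
PV = PMT · [1 − (1+i)^(−n)] / i = 19800 · 40.307010 = 798,078.7929

R$798,079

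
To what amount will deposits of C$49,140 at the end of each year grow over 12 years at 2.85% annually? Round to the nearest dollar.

C$691,483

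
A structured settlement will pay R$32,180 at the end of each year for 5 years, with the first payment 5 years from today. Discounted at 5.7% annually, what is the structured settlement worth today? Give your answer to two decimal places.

R$109,487.57

Value one period before first payment (t=4): 32180 × [1 − (1+0.057)^(−5)] / 0.057 = 32180 × 4.246966 = 136,667.3535
PV₀ = 136,667.3535 / (1+0.057)^4 = 136,667.3535 / 1.248245 = 109,487.5746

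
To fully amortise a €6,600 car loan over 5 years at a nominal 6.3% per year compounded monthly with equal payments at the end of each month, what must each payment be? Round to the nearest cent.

€128.52

i = 0.063/12 = 0.00525 per month; n = 5·12 = 60.
Annuity-PV factor = 51.354198; PMT = 6600 / 51.354198 = 128.5192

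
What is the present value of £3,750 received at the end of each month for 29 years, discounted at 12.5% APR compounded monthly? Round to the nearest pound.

With 12 periods per year: i = 0.0104167, n = 348.
Annuity factor a(348|0.0104167) = 93.393265; PV = 3750 × 93.393265 = 350,224.7455

£350,225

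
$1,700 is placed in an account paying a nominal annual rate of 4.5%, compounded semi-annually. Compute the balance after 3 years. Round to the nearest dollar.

$1,943

Periodic rate i = 0.045/2 = 0.0225; n = 3 × 2 = 6 periods.
1,700 × (1+0.0225)^6 = 1,700 × 1.142825 = 1,942.8033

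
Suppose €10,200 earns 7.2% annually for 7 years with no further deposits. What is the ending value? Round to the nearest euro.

€16,594

10,200 × (1+0.072)^7 = 10,200 × 1.626910 = 16,594.4808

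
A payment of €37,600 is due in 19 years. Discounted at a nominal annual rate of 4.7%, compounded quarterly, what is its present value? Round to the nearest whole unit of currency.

€15,475

i = 0.047/4 = 0.01175 per quarter; n = 19·4 = 76.
PV = 37,600 / (1 + 0.01175)^76 = 37,600 / 2.429765 = 15,474.7504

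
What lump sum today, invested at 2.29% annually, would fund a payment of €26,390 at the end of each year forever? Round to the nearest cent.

€1,152,401.75

PV = C/r = 26390/0.0229 = 1,152,401.7467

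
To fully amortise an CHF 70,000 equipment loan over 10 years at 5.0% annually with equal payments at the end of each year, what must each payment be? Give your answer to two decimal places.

PMT = 70000 / ( [1 − (1+0.05)^(−10)] / 0.05 ) = 70000 / 7.721735 = 9,065.3202

CHF 9,065.32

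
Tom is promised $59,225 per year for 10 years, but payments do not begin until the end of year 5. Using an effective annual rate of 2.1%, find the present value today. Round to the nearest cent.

$487,005.65

Value one period before first payment (t=4): 59225 × [1 − (1+0.021)^(−10)] / 0.021 = 59225 × 8.935768 = 529,220.8737
Discount back 4 years: 529,220.8737 × (1+0.021)^(−4) = 529,220.8737 × 0.920231 = 487,005.6470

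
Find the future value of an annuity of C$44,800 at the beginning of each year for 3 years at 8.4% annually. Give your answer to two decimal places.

Accumulation factor s(3|0.084) × (1+i) = 3.532817; FV = 44800 × 3.532817 = 158,270.1883
(annuity-due: payments at period start, so ×(1+i).)

C$158,270.19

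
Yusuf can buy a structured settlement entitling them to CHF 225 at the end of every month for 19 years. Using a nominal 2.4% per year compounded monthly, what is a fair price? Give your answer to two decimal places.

With 12 periods per year: i = 0.002, n = 228.
PV = 225 × [1 − (1+0.002)^(−228)] / 0.002 = 225 × 182.948731 = 41,163.4646

CHF 41,163.46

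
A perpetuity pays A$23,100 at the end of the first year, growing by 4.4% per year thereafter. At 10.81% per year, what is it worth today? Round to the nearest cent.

PV = D₁/(r − g) = 23100/(0.1081 − 0.044) = 360,374.4150

A$360,374.41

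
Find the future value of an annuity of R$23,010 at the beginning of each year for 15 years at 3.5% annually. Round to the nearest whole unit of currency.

FV = PMT · [(1+i)^n − 1] / i × (1+i) = 23010 · 19.971030 = 459,533.3936
(annuity-due: payments at period start, so ×(1+i).)

R$459,533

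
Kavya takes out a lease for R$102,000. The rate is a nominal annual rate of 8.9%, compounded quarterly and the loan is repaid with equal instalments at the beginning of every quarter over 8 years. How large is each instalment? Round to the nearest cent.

R$4,391.95

With 4 periods per year: i = 0.02225, n = 32.
Annuity-PV factor × (1+i) = 23.224293; PMT = 102000 / 23.224293 = 4,391.9528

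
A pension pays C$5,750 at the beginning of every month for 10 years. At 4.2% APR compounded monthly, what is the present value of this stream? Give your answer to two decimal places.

i = 0.042/12 = 0.0035 per month; n = 10·12 = 120.
PV = 5750 × [1 − (1+0.0035)^(−120)] / 0.0035 × (1+i) = 5750 × 98.191385 = 564,600.4632
(Beginning-of-period payments → annuity-due factor ×(1+i).)

C$564,600.46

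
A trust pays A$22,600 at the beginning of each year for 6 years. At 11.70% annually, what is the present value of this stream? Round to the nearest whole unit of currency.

A$104,677

PV = PMT · [1 − (1+i)^(−n)] / i × (1+i) = 22600 · 4.631728 = 104,677.0626
Payments are at the start of each period, so multiply by (1+i).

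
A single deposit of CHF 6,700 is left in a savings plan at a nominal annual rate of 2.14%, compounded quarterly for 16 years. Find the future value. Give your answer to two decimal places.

With 4 periods per year: i = 0.00535, n = 64.
FV = 6,700 × (1 + 0.00535)^64 = 9,427.1598

CHF 9,427.16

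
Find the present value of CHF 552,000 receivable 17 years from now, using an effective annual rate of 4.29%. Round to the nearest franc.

CHF 270,280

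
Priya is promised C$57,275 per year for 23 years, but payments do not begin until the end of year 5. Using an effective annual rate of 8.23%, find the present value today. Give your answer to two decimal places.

C$424,936.54

PV at t=4 (ordinary 23-year annuity): 57275 × a(23|0.0823) = 57275 × 10.180043 = 583,061.9708
Discount back 4 years: 583,061.9708 × (1+0.0823)^(−4) = 583,061.9708 × 0.728802 = 424,936.5450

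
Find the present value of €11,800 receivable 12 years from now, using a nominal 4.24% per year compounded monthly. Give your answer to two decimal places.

Periodic rate i = 0.0424/12 = 0.00353333; n = 12 × 12 = 144 periods.
Discount factor = (1+0.00353333)^(−144) = 0.601756; PV = 11,800 × 0.601756 = 7,100.7208

€7,100.72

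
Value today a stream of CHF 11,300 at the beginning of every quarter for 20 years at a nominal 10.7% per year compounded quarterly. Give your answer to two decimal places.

CHF 381,244.03

i = 0.107/4 = 0.02675 per quarter; n = 20·4 = 80.
Annuity factor a(80|0.02675) × (1+i) = 33.738410; PV = 11300 × 33.738410 = 381,244.0310
(annuity-due: payments at period start, so ×(1+i).)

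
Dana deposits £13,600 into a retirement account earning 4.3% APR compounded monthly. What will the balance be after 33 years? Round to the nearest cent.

£56,066.22

With 12 periods per year: i = 0.00358333, n = 396.
FV = PV·(1+i)^n = 13,600 × 4.122516 = 56,066.2190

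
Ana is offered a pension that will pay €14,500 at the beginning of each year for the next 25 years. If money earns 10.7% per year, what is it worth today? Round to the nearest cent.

€138,198.81

Annuity factor a(25|0.107) × (1+i) = 9.530953; PV = 14500 × 9.530953 = 138,198.8120
Payments are at the start of each period, so multiply by (1+i).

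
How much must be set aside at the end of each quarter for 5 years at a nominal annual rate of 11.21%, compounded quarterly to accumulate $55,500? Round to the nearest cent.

$2,107.30

With 4 periods per year: i = 0.028025, n = 20.
PMT = 55500 / ( [(1+0.028025)^20 − 1] / 0.028025 ) = 55500 / 26.337022 = 2,107.2997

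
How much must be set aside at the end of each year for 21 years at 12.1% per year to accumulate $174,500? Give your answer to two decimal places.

$2,109.71

PMT = 174500 / ( [(1+0.121)^21 − 1] / 0.121 ) = 174500 / 82.712722 = 2,109.7117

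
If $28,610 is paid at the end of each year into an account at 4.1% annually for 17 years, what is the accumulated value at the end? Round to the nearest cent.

$683,839.91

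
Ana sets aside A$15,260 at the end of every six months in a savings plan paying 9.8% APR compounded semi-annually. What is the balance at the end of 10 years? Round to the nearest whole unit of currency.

A$499,286

Periodic rate i = 0.098/2 = 0.049; n = 10 × 2 = 20 periods.
FV = 15260 × [(1+0.049)^20 − 1] / 0.049 = 15260 × 32.718640 = 499,286.4453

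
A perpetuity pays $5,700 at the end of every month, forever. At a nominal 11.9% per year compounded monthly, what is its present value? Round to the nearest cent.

$574,789.92

Periodic rate i = 0.119/12 = 0.00991667.
PV = PMT / i = 5700 / 0.00991667 = 574,789.9160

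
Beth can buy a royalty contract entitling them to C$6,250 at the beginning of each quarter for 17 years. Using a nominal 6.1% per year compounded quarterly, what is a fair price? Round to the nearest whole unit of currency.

C$267,417

i = 0.061/4 = 0.01525 per quarter; n = 17·4 = 68.
PV = 6250 × [1 − (1+0.01525)^(−68)] / 0.01525 × (1+i) = 6250 × 42.786792 = 267,417.4501
(Beginning-of-period payments → annuity-due factor ×(1+i).)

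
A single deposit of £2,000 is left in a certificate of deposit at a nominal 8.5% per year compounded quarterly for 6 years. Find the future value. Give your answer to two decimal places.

With 4 periods per year: i = 0.02125, n = 24.
FV = PV·(1+i)^n = 2,000 × 1.656417 = 3,312.8339

£3,312.83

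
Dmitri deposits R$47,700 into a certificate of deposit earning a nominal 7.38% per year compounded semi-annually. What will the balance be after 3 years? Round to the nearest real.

R$59,284

With 2 periods per year: i = 0.0369, n = 6.
FV = PV·(1+i)^n = 47,700 × 1.242857 = 59,284.2904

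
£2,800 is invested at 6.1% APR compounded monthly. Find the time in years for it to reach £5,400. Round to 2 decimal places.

Periodic rate i = 0.061/12 = 0.00508333.
(1+i)^n = 5400/2800 = 1.92857, so n = ln 1.92857 / ln 1.00508 = 129.5306 months
= 129.5306/12 years

10.79 years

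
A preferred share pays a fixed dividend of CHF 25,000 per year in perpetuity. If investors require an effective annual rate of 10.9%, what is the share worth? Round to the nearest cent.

CHF 229,357.80

PV = C/r = 25000/0.109 = 229,357.7982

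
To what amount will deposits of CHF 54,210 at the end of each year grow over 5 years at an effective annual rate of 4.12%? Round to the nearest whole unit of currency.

CHF 294,324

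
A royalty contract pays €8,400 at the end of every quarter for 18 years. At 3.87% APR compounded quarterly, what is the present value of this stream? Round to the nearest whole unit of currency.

€434,154

i = 0.0387/4 = 0.009675 per quarter; n = 18·4 = 72.
Annuity factor a(72|0.009675) = 51.684992; PV = 8400 × 51.684992 = 434,153.9306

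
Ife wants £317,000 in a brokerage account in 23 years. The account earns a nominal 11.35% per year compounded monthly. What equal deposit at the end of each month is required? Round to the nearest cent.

£241.02

Periodic rate i = 0.1135/12 = 0.00945833; n = 23 × 12 = 276 periods.
PMT = 317000 / ( [(1+0.00945833)^276 − 1] / 0.00945833 ) = 317000 / 1315.237278 = 241.0211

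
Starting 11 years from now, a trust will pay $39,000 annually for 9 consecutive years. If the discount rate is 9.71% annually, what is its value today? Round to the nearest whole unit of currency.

$89,944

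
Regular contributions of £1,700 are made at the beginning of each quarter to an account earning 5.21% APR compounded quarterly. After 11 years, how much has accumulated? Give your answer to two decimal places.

Periodic rate i = 0.0521/4 = 0.013025; n = 11 × 4 = 44 periods.
FV = 1700 × [(1+0.013025)^44 − 1] / 0.013025 × (1+i) = 1700 × 59.669780 = 101,438.6257
(annuity-due: payments at period start, so ×(1+i).)

£101,438.63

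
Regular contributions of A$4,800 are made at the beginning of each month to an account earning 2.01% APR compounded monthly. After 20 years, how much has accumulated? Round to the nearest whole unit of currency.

A$1,418,899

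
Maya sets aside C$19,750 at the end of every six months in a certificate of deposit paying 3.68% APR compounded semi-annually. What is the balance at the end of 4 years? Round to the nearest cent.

C$168,558.39

With 2 periods per year: i = 0.0184, n = 8.
FV = 19750 × [(1+0.0184)^8 − 1] / 0.0184 = 19750 × 8.534602 = 168,558.3876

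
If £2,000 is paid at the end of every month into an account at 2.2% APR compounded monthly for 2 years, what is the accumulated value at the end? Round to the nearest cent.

£49,025.74

With 12 periods per year: i = 0.00183333, n = 24.
Accumulation factor s(24|0.00183333) = 24.512869; FV = 2000 × 24.512869 = 49,025.7377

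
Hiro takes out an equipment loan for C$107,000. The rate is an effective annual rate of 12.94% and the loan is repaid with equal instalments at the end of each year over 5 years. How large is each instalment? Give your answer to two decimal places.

C$30,377.13

PMT = 107000 / ( [1 − (1+0.1294)^(−5)] / 0.1294 ) = 107000 / 3.522386 = 30,377.1323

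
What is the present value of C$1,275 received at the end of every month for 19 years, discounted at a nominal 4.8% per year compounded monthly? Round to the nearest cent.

C$190,468.61

i = 0.048/12 = 0.004 per month; n = 19·12 = 228.
PV = 1275 × [1 − (1+0.004)^(−228)] / 0.004 = 1275 × 149.387141 = 190,468.6053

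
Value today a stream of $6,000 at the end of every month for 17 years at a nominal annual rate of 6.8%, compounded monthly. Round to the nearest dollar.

$724,477

i = 0.068/12 = 0.00566667 per month; n = 17·12 = 204.
PV = 6000 × [1 − (1+0.00566667)^(−204)] / 0.00566667 = 6000 × 120.746237 = 724,477.4224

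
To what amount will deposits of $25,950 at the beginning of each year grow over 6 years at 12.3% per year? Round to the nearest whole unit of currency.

$238,290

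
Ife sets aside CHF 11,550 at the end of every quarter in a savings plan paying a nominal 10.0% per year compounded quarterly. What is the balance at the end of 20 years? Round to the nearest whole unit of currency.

CHF 2,868,820

With 4 periods per year: i = 0.025, n = 80.
FV = PMT · [(1+i)^n − 1] / i = 11550 · 248.382713 = 2,868,820.3311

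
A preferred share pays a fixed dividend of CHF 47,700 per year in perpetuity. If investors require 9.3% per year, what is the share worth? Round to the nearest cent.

CHF 512,903.23

PV = C/r = 47700/0.093 = 512,903.2258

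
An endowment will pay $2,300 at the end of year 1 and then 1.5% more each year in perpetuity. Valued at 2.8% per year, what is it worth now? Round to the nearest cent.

PV = D₁/(r − g) = 2300/(0.028 − 0.015) = 176,923.0769

$176,923.08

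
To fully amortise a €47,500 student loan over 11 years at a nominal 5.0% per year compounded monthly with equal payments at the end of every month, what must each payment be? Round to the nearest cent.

€468.56

Periodic rate i = 0.05/12 = 0.00416667; n = 11 × 12 = 132 periods.
PMT = 47500 / ( [1 − (1+0.00416667)^(−132)] / 0.00416667 ) = 47500 / 101.373733 = 468.5632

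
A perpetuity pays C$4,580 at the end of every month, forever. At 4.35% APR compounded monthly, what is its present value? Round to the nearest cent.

C$1,263,448.28

Periodic rate i = 0.0435/12 = 0.003625.
PV = PMT / i = 4580 / 0.003625 = 1,263,448.2759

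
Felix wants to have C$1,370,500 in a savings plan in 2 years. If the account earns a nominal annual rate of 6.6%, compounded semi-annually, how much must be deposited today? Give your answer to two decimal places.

Periodic rate i = 0.066/2 = 0.033; n = 2 × 2 = 4 periods.
PV = FV·(1+i)^(−n) = 1,370,500 × 0.878211 = 1,203,587.7359

C$1,203,587.74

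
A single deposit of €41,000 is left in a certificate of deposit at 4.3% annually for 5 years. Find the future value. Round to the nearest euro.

FV = PV·(1+i)^n = 41,000 × 1.234302 = 50,606.3948

€50,606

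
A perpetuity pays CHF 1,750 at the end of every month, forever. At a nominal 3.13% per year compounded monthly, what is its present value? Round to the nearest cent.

Periodic rate i = 0.0313/12 = 0.00260833.
PV = C/r = 1750/0.00260833 = 670,926.5176

CHF 670,926.52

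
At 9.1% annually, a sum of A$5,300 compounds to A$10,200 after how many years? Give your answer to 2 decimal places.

7.52 years

n = ln(10200/5300) / ln(1+0.091) = ln(1.92453) / 0.087095 = 7.5169 years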